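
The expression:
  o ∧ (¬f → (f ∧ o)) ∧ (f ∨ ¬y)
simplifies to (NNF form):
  f ∧ o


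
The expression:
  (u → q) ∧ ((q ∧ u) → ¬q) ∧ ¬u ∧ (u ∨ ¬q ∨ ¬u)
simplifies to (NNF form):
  ¬u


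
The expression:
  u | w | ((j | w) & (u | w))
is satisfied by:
  {u: True, w: True}
  {u: True, w: False}
  {w: True, u: False}


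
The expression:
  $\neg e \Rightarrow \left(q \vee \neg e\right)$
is always true.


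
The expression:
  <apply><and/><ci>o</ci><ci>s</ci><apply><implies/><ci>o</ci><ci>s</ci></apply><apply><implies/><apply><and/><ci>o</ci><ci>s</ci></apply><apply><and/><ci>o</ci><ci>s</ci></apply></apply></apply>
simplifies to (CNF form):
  <apply><and/><ci>o</ci><ci>s</ci></apply>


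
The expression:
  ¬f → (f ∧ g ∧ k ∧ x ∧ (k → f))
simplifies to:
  f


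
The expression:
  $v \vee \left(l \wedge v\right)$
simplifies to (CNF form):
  $v$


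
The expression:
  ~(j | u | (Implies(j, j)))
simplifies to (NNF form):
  False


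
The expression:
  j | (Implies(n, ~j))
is always true.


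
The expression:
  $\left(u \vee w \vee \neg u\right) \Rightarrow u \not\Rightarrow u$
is never true.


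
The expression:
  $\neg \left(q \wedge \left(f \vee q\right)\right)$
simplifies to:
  $\neg q$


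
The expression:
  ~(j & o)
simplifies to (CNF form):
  ~j | ~o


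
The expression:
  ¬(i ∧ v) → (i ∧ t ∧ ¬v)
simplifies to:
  i ∧ (t ∨ v)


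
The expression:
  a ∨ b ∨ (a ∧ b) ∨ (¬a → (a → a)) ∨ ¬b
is always true.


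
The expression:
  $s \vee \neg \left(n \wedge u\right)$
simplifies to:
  $s \vee \neg n \vee \neg u$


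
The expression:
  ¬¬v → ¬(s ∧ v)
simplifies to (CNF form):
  ¬s ∨ ¬v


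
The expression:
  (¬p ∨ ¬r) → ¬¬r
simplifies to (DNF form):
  r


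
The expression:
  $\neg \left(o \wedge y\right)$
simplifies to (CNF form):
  $\neg o \vee \neg y$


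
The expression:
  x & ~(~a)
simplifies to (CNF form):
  a & x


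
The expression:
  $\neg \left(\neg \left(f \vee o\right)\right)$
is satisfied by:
  {o: True, f: True}
  {o: True, f: False}
  {f: True, o: False}


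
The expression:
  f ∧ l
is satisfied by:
  {f: True, l: True}


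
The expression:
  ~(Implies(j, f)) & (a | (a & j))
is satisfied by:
  {a: True, j: True, f: False}


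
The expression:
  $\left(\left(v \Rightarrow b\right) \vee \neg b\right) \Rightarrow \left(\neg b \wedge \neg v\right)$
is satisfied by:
  {v: False, b: False}


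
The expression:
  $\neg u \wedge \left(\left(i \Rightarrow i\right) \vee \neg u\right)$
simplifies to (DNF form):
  $\neg u$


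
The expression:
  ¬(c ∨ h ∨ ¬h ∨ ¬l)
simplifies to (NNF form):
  False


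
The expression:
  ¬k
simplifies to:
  ¬k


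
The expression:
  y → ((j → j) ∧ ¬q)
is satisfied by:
  {q: False, y: False}
  {y: True, q: False}
  {q: True, y: False}


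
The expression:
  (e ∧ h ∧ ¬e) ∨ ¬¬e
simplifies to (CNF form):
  e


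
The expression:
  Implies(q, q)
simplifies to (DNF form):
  True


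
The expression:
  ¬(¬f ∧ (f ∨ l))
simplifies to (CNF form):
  f ∨ ¬l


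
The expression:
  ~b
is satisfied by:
  {b: False}


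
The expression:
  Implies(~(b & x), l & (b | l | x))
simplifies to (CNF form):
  (b | l) & (l | x)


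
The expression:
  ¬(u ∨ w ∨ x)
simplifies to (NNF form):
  ¬u ∧ ¬w ∧ ¬x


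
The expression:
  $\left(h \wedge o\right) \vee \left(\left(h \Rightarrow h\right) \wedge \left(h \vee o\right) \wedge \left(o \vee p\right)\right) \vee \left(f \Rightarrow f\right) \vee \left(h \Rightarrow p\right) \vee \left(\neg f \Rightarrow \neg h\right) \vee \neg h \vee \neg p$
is always true.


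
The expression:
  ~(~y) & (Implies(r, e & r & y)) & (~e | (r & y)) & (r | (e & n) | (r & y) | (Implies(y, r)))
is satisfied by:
  {r: True, e: True, y: True}


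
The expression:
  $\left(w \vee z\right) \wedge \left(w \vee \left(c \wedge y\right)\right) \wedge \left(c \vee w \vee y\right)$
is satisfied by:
  {z: True, w: True, c: True, y: True}
  {z: True, w: True, c: True, y: False}
  {z: True, w: True, y: True, c: False}
  {z: True, w: True, y: False, c: False}
  {w: True, c: True, y: True, z: False}
  {w: True, c: True, y: False, z: False}
  {w: True, c: False, y: True, z: False}
  {w: True, c: False, y: False, z: False}
  {z: True, c: True, y: True, w: False}


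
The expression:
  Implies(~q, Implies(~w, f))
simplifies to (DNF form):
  f | q | w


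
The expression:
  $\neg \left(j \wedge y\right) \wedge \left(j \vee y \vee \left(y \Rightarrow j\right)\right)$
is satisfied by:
  {y: False, j: False}
  {j: True, y: False}
  {y: True, j: False}


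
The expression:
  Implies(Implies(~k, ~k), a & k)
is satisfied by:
  {a: True, k: True}


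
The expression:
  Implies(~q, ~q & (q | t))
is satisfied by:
  {t: True, q: True}
  {t: True, q: False}
  {q: True, t: False}


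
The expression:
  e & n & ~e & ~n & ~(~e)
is never true.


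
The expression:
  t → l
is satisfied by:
  {l: True, t: False}
  {t: False, l: False}
  {t: True, l: True}


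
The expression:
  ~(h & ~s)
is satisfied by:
  {s: True, h: False}
  {h: False, s: False}
  {h: True, s: True}


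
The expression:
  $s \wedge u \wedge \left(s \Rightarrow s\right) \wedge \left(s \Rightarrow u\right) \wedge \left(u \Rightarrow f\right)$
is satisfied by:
  {u: True, s: True, f: True}


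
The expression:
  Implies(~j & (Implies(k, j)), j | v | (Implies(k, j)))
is always true.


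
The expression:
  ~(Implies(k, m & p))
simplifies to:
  k & (~m | ~p)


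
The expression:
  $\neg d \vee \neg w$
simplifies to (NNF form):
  $\neg d \vee \neg w$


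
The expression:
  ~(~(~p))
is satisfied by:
  {p: False}


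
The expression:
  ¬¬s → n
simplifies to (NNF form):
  n ∨ ¬s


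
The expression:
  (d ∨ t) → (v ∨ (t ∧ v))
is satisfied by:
  {v: True, d: False, t: False}
  {t: True, v: True, d: False}
  {v: True, d: True, t: False}
  {t: True, v: True, d: True}
  {t: False, d: False, v: False}


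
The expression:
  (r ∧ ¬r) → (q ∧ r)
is always true.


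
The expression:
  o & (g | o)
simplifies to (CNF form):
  o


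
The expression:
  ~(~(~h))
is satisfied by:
  {h: False}


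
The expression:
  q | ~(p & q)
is always true.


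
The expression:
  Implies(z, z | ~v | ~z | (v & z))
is always true.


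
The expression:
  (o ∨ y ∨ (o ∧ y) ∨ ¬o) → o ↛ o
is never true.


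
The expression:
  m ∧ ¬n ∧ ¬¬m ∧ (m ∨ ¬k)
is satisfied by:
  {m: True, n: False}


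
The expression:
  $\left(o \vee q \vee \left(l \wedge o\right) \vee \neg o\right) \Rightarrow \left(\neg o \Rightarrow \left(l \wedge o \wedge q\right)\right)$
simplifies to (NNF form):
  $o$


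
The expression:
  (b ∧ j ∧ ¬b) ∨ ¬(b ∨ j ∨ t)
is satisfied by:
  {t: False, j: False, b: False}


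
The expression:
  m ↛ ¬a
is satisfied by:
  {a: True, m: True}


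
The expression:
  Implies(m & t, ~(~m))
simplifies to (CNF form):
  True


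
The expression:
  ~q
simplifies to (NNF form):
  ~q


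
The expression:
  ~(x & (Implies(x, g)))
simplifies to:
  ~g | ~x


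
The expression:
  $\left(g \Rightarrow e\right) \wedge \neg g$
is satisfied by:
  {g: False}


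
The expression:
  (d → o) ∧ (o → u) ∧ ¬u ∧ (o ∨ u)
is never true.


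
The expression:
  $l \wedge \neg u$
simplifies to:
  $l \wedge \neg u$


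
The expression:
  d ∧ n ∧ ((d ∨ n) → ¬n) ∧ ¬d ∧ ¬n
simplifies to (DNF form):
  False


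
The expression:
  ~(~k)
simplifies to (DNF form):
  k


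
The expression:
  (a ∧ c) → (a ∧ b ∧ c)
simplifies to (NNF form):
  b ∨ ¬a ∨ ¬c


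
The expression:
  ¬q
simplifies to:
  ¬q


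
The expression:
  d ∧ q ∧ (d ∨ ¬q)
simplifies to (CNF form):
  d ∧ q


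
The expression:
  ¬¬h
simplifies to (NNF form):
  h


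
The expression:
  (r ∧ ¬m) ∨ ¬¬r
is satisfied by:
  {r: True}


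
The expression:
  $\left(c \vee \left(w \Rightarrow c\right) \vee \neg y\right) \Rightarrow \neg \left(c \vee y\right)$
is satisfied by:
  {w: True, c: False, y: False}
  {w: False, c: False, y: False}
  {y: True, w: True, c: False}


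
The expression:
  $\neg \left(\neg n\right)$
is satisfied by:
  {n: True}


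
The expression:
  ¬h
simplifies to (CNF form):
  ¬h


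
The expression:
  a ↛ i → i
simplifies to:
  i ∨ ¬a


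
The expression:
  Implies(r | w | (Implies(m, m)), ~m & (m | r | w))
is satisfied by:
  {r: True, w: True, m: False}
  {r: True, w: False, m: False}
  {w: True, r: False, m: False}


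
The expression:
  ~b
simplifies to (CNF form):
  ~b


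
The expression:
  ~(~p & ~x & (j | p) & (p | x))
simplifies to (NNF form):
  True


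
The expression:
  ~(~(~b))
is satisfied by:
  {b: False}


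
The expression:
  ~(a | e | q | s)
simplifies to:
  ~a & ~e & ~q & ~s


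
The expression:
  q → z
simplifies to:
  z ∨ ¬q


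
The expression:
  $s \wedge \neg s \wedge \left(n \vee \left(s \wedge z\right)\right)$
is never true.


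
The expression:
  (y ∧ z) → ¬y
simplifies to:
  ¬y ∨ ¬z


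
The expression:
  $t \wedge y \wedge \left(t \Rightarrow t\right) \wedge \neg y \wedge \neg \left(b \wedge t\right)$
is never true.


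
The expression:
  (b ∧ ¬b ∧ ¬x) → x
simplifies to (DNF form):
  True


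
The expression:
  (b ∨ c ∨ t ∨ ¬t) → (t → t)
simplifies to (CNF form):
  True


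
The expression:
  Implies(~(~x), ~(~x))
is always true.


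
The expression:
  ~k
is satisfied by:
  {k: False}


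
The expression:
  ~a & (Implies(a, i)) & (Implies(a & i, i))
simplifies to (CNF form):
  ~a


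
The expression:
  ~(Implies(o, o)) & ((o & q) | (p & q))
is never true.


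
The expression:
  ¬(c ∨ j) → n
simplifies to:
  c ∨ j ∨ n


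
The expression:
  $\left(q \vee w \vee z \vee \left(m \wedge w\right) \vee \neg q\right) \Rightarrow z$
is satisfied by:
  {z: True}


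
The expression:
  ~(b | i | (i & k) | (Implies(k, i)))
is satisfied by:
  {k: True, i: False, b: False}


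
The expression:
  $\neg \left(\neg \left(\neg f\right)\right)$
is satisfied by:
  {f: False}


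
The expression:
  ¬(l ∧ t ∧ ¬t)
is always true.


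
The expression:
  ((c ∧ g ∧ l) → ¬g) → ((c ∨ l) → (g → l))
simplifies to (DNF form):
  l ∨ ¬c ∨ ¬g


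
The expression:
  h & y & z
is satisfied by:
  {h: True, z: True, y: True}


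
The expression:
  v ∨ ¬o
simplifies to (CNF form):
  v ∨ ¬o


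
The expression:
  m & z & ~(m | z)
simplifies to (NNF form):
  False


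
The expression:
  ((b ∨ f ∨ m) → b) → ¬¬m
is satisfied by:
  {m: True, f: True, b: False}
  {m: True, b: False, f: False}
  {m: True, f: True, b: True}
  {m: True, b: True, f: False}
  {f: True, b: False, m: False}


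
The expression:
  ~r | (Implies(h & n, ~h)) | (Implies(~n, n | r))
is always true.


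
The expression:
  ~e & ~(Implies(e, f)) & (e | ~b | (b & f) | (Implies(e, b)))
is never true.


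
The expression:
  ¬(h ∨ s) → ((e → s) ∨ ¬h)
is always true.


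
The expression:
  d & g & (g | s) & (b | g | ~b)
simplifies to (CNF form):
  d & g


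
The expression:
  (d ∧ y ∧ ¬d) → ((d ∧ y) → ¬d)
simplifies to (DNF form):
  True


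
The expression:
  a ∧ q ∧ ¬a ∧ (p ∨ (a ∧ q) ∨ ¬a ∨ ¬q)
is never true.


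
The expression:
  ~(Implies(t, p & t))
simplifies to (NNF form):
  t & ~p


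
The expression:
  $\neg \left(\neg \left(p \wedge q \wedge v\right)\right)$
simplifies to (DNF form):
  $p \wedge q \wedge v$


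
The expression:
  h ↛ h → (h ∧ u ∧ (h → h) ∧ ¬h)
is always true.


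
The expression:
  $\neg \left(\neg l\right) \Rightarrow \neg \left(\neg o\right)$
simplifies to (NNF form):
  $o \vee \neg l$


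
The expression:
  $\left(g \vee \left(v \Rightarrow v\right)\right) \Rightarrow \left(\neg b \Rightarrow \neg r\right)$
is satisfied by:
  {b: True, r: False}
  {r: False, b: False}
  {r: True, b: True}


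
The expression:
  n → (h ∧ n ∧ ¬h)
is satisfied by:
  {n: False}


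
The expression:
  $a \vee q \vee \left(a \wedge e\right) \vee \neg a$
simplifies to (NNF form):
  $\text{True}$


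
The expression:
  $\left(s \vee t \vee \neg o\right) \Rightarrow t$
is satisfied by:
  {t: True, o: True, s: False}
  {t: True, o: False, s: False}
  {t: True, s: True, o: True}
  {t: True, s: True, o: False}
  {o: True, s: False, t: False}


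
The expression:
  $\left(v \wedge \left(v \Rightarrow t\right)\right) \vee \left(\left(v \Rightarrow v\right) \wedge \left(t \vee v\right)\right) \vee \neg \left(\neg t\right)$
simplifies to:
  $t \vee v$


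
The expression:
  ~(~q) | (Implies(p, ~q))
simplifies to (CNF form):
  True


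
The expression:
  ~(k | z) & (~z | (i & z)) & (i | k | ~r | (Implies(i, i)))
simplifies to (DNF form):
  ~k & ~z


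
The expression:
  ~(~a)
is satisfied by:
  {a: True}


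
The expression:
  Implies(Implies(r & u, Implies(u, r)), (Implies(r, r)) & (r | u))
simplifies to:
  r | u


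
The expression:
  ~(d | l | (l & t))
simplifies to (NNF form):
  ~d & ~l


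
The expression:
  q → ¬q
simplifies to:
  ¬q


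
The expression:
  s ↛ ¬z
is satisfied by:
  {z: True, s: True}


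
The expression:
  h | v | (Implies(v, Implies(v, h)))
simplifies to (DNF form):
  True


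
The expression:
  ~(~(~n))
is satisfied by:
  {n: False}


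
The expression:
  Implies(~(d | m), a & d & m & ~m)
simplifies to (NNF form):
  d | m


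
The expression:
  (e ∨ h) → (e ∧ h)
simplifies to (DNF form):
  (e ∧ h) ∨ (¬e ∧ ¬h)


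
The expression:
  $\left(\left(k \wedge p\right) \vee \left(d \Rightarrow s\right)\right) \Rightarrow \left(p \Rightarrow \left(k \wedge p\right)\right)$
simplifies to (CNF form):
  $\left(d \vee k \vee \neg p\right) \wedge \left(k \vee \neg p \vee \neg s\right)$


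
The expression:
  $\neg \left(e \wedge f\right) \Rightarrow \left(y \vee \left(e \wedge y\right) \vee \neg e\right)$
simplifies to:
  $f \vee y \vee \neg e$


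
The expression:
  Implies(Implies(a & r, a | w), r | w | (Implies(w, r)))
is always true.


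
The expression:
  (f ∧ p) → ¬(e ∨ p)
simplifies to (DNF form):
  ¬f ∨ ¬p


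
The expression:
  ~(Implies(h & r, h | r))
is never true.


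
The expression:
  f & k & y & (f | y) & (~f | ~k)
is never true.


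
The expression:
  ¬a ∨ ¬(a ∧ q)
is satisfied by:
  {q: False, a: False}
  {a: True, q: False}
  {q: True, a: False}


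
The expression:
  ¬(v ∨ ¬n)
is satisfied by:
  {n: True, v: False}


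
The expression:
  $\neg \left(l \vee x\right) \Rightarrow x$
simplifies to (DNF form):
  $l \vee x$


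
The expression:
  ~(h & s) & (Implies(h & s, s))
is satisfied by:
  {s: False, h: False}
  {h: True, s: False}
  {s: True, h: False}


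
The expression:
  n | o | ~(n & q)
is always true.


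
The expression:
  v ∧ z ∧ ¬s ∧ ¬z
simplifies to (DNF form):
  False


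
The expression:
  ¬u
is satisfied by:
  {u: False}


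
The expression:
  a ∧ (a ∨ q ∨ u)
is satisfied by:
  {a: True}


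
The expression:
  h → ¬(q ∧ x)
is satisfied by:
  {h: False, q: False, x: False}
  {x: True, h: False, q: False}
  {q: True, h: False, x: False}
  {x: True, q: True, h: False}
  {h: True, x: False, q: False}
  {x: True, h: True, q: False}
  {q: True, h: True, x: False}


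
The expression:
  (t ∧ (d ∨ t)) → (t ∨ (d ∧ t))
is always true.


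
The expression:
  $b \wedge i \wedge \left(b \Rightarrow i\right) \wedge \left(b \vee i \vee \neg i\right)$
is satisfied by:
  {i: True, b: True}


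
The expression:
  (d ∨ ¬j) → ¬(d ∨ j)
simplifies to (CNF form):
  ¬d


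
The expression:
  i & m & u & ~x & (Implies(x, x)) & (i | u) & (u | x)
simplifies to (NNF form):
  i & m & u & ~x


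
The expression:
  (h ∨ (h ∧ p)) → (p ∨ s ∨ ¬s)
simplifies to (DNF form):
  True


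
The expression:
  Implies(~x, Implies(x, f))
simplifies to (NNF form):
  True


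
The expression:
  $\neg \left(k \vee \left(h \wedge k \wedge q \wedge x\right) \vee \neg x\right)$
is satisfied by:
  {x: True, k: False}


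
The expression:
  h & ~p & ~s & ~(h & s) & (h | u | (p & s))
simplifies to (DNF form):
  h & ~p & ~s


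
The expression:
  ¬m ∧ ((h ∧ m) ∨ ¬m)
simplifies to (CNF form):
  ¬m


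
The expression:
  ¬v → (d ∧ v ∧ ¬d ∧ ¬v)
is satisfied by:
  {v: True}


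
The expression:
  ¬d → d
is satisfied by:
  {d: True}


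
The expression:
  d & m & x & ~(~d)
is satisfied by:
  {m: True, d: True, x: True}


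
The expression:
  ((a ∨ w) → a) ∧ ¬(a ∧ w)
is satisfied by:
  {w: False}


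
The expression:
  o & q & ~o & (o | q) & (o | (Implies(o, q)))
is never true.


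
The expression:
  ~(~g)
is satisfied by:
  {g: True}


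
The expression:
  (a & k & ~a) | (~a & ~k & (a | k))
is never true.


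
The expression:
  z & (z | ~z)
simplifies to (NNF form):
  z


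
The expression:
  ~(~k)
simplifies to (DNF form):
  k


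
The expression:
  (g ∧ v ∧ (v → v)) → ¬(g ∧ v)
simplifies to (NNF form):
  ¬g ∨ ¬v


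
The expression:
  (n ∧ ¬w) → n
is always true.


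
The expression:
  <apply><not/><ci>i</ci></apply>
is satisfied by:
  {i: False}


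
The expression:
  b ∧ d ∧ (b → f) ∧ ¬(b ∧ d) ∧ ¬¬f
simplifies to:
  False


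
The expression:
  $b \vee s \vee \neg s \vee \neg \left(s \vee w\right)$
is always true.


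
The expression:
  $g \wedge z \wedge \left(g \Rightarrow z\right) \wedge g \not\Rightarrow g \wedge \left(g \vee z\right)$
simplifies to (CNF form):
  $\text{False}$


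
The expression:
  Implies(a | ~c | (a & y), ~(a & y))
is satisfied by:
  {y: False, a: False}
  {a: True, y: False}
  {y: True, a: False}


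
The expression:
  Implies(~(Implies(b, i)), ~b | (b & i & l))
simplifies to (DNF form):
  i | ~b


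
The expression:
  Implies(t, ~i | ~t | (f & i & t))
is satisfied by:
  {f: True, t: False, i: False}
  {f: False, t: False, i: False}
  {i: True, f: True, t: False}
  {i: True, f: False, t: False}
  {t: True, f: True, i: False}
  {t: True, f: False, i: False}
  {t: True, i: True, f: True}


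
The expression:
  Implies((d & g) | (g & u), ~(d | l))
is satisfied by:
  {u: False, l: False, g: False, d: False}
  {l: True, d: False, u: False, g: False}
  {u: True, d: False, l: False, g: False}
  {l: True, u: True, d: False, g: False}
  {d: True, u: False, l: False, g: False}
  {d: True, l: True, u: False, g: False}
  {d: True, u: True, l: False, g: False}
  {d: True, l: True, u: True, g: False}
  {g: True, d: False, u: False, l: False}
  {g: True, l: True, d: False, u: False}
  {g: True, u: True, d: False, l: False}


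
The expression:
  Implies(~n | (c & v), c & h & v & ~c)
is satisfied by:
  {n: True, v: False, c: False}
  {c: True, n: True, v: False}
  {v: True, n: True, c: False}


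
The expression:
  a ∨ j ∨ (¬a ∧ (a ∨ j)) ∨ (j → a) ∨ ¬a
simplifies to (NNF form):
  True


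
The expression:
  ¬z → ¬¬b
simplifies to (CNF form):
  b ∨ z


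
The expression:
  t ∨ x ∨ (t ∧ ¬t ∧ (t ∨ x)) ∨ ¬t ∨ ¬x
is always true.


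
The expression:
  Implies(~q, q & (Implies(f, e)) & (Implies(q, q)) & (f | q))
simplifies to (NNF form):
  q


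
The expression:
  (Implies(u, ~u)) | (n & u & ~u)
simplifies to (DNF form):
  ~u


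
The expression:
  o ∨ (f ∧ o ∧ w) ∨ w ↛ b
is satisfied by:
  {o: True, w: True, b: False}
  {o: True, b: False, w: False}
  {o: True, w: True, b: True}
  {o: True, b: True, w: False}
  {w: True, b: False, o: False}


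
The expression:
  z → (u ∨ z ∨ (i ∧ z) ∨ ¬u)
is always true.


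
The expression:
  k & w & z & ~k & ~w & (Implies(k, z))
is never true.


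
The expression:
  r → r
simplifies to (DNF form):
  True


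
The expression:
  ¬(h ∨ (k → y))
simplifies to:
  k ∧ ¬h ∧ ¬y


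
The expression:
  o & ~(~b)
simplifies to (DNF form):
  b & o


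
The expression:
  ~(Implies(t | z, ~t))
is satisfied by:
  {t: True}


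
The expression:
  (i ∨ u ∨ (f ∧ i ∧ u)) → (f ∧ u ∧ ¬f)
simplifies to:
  ¬i ∧ ¬u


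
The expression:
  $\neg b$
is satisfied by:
  {b: False}


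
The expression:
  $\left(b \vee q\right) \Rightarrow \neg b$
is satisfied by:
  {b: False}


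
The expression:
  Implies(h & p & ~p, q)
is always true.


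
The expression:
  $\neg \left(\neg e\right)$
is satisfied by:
  {e: True}


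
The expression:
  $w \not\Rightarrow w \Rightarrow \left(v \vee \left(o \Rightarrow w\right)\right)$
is always true.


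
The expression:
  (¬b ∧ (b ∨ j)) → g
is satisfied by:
  {b: True, g: True, j: False}
  {b: True, g: False, j: False}
  {g: True, b: False, j: False}
  {b: False, g: False, j: False}
  {j: True, b: True, g: True}
  {j: True, b: True, g: False}
  {j: True, g: True, b: False}


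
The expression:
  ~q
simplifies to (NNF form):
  ~q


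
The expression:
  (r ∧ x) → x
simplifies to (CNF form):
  True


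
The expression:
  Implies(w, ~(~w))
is always true.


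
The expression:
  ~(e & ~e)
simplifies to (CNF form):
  True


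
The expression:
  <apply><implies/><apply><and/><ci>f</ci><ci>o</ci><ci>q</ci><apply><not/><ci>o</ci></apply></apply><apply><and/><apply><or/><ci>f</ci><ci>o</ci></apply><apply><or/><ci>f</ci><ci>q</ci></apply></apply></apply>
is always true.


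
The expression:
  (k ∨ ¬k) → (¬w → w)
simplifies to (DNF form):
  w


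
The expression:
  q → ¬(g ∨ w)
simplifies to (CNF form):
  (¬g ∨ ¬q) ∧ (¬q ∨ ¬w)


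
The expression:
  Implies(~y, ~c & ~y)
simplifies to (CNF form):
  y | ~c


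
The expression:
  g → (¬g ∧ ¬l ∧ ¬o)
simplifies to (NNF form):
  ¬g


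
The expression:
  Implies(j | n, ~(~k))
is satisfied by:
  {k: True, n: False, j: False}
  {j: True, k: True, n: False}
  {k: True, n: True, j: False}
  {j: True, k: True, n: True}
  {j: False, n: False, k: False}


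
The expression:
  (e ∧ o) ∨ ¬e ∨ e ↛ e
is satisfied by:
  {o: True, e: False}
  {e: False, o: False}
  {e: True, o: True}


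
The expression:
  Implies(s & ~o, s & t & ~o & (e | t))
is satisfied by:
  {t: True, o: True, s: False}
  {t: True, s: False, o: False}
  {o: True, s: False, t: False}
  {o: False, s: False, t: False}
  {t: True, o: True, s: True}
  {t: True, s: True, o: False}
  {o: True, s: True, t: False}


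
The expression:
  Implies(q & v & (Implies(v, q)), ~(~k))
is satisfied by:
  {k: True, v: False, q: False}
  {v: False, q: False, k: False}
  {k: True, q: True, v: False}
  {q: True, v: False, k: False}
  {k: True, v: True, q: False}
  {v: True, k: False, q: False}
  {k: True, q: True, v: True}


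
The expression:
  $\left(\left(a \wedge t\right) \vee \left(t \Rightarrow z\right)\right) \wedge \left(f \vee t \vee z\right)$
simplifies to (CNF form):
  $\left(a \vee f \vee z\right) \wedge \left(a \vee z \vee \neg t\right) \wedge \left(f \vee t \vee z\right) \wedge \left(t \vee z \vee \neg t\right)$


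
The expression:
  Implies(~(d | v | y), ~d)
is always true.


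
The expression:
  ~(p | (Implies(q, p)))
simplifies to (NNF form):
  q & ~p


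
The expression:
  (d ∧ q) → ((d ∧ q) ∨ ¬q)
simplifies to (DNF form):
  True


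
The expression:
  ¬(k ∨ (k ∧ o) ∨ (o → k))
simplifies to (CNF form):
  o ∧ ¬k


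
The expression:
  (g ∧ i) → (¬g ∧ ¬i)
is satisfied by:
  {g: False, i: False}
  {i: True, g: False}
  {g: True, i: False}


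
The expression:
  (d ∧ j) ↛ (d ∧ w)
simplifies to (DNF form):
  d ∧ j ∧ ¬w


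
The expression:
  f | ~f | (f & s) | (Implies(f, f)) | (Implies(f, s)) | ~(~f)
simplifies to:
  True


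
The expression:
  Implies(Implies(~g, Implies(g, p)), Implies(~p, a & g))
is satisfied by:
  {g: True, p: True, a: True}
  {g: True, p: True, a: False}
  {p: True, a: True, g: False}
  {p: True, a: False, g: False}
  {g: True, a: True, p: False}


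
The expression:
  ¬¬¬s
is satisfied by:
  {s: False}


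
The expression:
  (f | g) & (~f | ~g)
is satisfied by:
  {g: True, f: False}
  {f: True, g: False}


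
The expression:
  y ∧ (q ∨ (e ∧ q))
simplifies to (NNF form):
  q ∧ y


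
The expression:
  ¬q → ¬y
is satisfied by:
  {q: True, y: False}
  {y: False, q: False}
  {y: True, q: True}


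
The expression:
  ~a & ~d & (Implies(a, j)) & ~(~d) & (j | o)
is never true.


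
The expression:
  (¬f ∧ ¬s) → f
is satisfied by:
  {s: True, f: True}
  {s: True, f: False}
  {f: True, s: False}


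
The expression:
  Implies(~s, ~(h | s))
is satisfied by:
  {s: True, h: False}
  {h: False, s: False}
  {h: True, s: True}


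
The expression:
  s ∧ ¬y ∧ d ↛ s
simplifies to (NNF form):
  False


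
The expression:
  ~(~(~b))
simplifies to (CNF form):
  ~b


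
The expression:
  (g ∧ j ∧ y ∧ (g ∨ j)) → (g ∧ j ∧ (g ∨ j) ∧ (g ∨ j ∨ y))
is always true.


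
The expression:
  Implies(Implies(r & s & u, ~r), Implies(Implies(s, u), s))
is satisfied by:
  {s: True}


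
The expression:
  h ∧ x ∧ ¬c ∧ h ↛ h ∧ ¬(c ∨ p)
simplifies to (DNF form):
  False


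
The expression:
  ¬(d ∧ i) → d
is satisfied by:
  {d: True}


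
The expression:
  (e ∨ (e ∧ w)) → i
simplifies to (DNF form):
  i ∨ ¬e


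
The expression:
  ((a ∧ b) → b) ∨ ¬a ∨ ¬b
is always true.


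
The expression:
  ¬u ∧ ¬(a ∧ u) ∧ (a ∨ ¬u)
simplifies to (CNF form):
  ¬u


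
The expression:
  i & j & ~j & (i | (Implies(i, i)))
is never true.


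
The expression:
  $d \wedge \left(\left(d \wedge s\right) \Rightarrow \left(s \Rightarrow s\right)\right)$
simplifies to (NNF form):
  $d$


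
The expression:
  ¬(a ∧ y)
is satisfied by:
  {y: False, a: False}
  {a: True, y: False}
  {y: True, a: False}


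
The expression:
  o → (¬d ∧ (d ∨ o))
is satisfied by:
  {o: False, d: False}
  {d: True, o: False}
  {o: True, d: False}


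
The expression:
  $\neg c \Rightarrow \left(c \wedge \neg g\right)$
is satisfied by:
  {c: True}


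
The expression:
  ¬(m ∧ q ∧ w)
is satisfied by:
  {w: False, m: False, q: False}
  {q: True, w: False, m: False}
  {m: True, w: False, q: False}
  {q: True, m: True, w: False}
  {w: True, q: False, m: False}
  {q: True, w: True, m: False}
  {m: True, w: True, q: False}


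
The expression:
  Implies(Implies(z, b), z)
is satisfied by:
  {z: True}


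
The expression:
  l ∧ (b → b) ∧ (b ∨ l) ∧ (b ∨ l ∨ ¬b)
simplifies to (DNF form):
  l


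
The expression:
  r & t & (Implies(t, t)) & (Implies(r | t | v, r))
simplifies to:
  r & t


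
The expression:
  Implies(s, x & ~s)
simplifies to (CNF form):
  ~s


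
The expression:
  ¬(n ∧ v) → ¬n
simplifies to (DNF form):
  v ∨ ¬n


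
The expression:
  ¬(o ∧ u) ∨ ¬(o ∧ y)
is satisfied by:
  {u: False, o: False, y: False}
  {y: True, u: False, o: False}
  {o: True, u: False, y: False}
  {y: True, o: True, u: False}
  {u: True, y: False, o: False}
  {y: True, u: True, o: False}
  {o: True, u: True, y: False}


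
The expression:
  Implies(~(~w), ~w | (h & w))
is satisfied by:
  {h: True, w: False}
  {w: False, h: False}
  {w: True, h: True}


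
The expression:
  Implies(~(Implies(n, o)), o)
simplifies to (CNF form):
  o | ~n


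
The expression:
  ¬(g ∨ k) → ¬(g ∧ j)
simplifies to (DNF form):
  True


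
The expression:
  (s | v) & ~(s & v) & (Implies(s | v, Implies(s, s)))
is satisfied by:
  {v: True, s: False}
  {s: True, v: False}


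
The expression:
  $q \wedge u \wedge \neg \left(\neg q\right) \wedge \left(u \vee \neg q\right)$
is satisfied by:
  {u: True, q: True}


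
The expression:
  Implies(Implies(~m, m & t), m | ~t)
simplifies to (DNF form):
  True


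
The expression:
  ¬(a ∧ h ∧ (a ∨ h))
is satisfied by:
  {h: False, a: False}
  {a: True, h: False}
  {h: True, a: False}


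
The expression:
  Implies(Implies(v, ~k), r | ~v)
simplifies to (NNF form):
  k | r | ~v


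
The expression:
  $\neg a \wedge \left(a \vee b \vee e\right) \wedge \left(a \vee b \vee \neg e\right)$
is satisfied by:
  {b: True, a: False}


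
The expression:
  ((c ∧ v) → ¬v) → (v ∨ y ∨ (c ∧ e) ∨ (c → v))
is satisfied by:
  {y: True, v: True, e: True, c: False}
  {y: True, v: True, e: False, c: False}
  {y: True, e: True, c: False, v: False}
  {y: True, e: False, c: False, v: False}
  {v: True, e: True, c: False, y: False}
  {v: True, e: False, c: False, y: False}
  {e: True, v: False, c: False, y: False}
  {e: False, v: False, c: False, y: False}
  {y: True, v: True, c: True, e: True}
  {y: True, v: True, c: True, e: False}
  {y: True, c: True, e: True, v: False}
  {y: True, c: True, e: False, v: False}
  {c: True, v: True, e: True, y: False}
  {c: True, v: True, e: False, y: False}
  {c: True, e: True, v: False, y: False}


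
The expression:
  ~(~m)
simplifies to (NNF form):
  m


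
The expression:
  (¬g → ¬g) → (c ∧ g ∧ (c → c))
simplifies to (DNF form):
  c ∧ g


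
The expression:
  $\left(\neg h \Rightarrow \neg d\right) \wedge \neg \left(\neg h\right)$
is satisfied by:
  {h: True}


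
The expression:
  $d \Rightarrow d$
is always true.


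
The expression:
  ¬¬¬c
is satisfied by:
  {c: False}


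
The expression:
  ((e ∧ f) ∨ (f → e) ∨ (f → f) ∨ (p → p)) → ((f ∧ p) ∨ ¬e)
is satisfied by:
  {p: True, f: True, e: False}
  {p: True, f: False, e: False}
  {f: True, p: False, e: False}
  {p: False, f: False, e: False}
  {e: True, p: True, f: True}


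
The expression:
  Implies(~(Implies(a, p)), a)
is always true.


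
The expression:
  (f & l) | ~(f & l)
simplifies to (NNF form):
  True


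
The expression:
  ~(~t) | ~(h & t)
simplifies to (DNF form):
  True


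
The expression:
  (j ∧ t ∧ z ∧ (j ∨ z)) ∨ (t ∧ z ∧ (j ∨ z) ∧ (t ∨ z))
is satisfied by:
  {t: True, z: True}


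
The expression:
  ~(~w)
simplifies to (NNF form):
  w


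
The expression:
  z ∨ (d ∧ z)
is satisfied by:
  {z: True}


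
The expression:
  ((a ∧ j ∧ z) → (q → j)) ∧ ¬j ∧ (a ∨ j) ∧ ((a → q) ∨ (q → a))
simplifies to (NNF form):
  a ∧ ¬j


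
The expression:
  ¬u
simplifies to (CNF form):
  ¬u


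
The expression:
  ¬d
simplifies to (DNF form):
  ¬d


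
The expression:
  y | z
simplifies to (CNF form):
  y | z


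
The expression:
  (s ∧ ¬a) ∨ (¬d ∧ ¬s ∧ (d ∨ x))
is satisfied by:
  {x: True, s: True, d: False, a: False}
  {s: True, d: False, a: False, x: False}
  {x: True, s: True, d: True, a: False}
  {s: True, d: True, a: False, x: False}
  {x: True, d: False, a: False, s: False}
  {x: True, a: True, d: False, s: False}


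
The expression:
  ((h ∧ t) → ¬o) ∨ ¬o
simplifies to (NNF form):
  ¬h ∨ ¬o ∨ ¬t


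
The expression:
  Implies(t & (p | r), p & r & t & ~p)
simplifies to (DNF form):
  ~t | (~p & ~r)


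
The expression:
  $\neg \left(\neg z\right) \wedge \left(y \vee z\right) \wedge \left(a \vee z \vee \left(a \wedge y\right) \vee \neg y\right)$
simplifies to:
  $z$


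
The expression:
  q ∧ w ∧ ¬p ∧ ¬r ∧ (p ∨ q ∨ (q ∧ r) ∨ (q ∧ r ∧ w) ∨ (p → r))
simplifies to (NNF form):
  q ∧ w ∧ ¬p ∧ ¬r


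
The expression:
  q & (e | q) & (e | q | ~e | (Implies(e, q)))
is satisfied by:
  {q: True}


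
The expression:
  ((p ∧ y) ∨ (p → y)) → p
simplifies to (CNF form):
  p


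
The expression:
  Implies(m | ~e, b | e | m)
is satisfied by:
  {b: True, m: True, e: True}
  {b: True, m: True, e: False}
  {b: True, e: True, m: False}
  {b: True, e: False, m: False}
  {m: True, e: True, b: False}
  {m: True, e: False, b: False}
  {e: True, m: False, b: False}


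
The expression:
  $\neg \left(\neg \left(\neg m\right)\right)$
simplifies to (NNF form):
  $\neg m$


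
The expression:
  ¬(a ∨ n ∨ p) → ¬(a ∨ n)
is always true.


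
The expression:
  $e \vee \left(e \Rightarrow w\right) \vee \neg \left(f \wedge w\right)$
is always true.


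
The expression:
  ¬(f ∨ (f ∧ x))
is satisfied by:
  {f: False}


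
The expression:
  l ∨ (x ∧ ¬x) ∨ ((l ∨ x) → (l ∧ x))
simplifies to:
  l ∨ ¬x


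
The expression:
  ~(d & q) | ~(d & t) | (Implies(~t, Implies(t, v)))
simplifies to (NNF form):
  True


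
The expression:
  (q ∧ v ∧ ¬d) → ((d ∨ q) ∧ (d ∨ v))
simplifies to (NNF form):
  True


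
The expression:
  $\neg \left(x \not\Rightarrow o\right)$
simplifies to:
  $o \vee \neg x$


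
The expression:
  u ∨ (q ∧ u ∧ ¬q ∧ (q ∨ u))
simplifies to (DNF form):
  u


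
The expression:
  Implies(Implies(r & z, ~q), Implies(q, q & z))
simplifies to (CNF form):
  z | ~q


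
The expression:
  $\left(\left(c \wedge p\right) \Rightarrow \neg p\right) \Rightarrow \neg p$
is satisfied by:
  {c: True, p: False}
  {p: False, c: False}
  {p: True, c: True}


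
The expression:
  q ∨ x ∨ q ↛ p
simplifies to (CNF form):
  q ∨ x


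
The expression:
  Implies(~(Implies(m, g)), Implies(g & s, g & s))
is always true.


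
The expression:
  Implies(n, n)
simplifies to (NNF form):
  True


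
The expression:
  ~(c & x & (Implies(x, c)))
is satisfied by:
  {c: False, x: False}
  {x: True, c: False}
  {c: True, x: False}


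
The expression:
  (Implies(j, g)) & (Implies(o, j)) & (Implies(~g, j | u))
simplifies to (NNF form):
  (g | u) & (g | ~j) & (j | ~o)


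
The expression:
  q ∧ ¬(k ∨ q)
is never true.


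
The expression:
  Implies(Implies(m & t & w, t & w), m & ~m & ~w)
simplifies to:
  False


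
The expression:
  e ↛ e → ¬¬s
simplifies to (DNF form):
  True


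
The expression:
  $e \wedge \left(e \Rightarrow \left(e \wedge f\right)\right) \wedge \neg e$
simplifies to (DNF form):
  $\text{False}$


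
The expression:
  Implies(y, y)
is always true.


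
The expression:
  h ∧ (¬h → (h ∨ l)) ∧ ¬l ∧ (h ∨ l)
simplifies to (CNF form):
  h ∧ ¬l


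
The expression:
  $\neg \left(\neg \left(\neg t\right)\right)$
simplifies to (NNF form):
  $\neg t$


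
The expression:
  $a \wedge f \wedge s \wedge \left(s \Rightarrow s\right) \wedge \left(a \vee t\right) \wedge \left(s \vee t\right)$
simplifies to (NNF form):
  $a \wedge f \wedge s$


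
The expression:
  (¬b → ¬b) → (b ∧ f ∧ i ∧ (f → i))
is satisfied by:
  {i: True, b: True, f: True}


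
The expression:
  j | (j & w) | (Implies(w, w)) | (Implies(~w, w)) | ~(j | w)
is always true.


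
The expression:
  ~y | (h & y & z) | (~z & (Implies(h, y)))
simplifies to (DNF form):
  h | ~y | ~z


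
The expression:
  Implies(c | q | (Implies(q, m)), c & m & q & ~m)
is never true.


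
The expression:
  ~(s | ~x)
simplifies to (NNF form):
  x & ~s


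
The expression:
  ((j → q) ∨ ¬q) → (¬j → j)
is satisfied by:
  {j: True}


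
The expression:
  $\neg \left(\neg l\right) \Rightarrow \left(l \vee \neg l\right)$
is always true.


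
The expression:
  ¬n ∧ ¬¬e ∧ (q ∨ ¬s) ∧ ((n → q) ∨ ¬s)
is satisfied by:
  {q: True, e: True, n: False, s: False}
  {e: True, q: False, n: False, s: False}
  {q: True, s: True, e: True, n: False}


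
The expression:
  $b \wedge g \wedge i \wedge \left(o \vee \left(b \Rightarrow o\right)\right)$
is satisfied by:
  {i: True, g: True, b: True, o: True}


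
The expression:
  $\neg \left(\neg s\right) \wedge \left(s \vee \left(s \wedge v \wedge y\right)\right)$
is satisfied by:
  {s: True}


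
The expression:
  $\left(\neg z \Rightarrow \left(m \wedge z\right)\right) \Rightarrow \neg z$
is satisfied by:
  {z: False}


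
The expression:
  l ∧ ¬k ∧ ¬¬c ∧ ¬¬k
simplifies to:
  False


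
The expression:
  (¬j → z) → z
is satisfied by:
  {z: True, j: False}
  {j: False, z: False}
  {j: True, z: True}


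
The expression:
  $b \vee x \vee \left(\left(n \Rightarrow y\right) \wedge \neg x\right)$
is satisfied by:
  {b: True, y: True, x: True, n: False}
  {b: True, y: True, x: False, n: False}
  {b: True, x: True, n: False, y: False}
  {b: True, x: False, n: False, y: False}
  {y: True, x: True, n: False, b: False}
  {y: True, x: False, n: False, b: False}
  {x: True, y: False, n: False, b: False}
  {x: False, y: False, n: False, b: False}
  {b: True, y: True, n: True, x: True}
  {b: True, y: True, n: True, x: False}
  {b: True, n: True, x: True, y: False}
  {b: True, n: True, x: False, y: False}
  {n: True, y: True, x: True, b: False}
  {n: True, y: True, x: False, b: False}
  {n: True, x: True, y: False, b: False}


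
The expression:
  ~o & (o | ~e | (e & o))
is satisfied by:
  {e: False, o: False}


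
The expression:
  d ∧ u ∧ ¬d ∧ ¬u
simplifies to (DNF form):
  False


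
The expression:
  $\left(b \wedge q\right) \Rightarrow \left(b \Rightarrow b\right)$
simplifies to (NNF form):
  $\text{True}$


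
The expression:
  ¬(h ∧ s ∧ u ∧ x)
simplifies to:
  ¬h ∨ ¬s ∨ ¬u ∨ ¬x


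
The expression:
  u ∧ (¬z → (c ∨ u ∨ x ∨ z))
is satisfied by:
  {u: True}


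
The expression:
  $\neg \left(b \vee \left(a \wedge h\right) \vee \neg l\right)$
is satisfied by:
  {l: True, h: False, b: False, a: False}
  {a: True, l: True, h: False, b: False}
  {h: True, l: True, a: False, b: False}


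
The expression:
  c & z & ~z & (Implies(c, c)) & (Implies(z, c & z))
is never true.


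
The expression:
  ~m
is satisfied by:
  {m: False}


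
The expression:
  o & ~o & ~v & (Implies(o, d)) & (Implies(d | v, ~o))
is never true.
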